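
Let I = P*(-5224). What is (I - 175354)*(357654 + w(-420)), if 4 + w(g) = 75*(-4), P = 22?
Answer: -103732272700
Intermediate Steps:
w(g) = -304 (w(g) = -4 + 75*(-4) = -4 - 300 = -304)
I = -114928 (I = 22*(-5224) = -114928)
(I - 175354)*(357654 + w(-420)) = (-114928 - 175354)*(357654 - 304) = -290282*357350 = -103732272700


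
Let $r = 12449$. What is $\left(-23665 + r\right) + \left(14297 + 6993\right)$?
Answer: $10074$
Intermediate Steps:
$\left(-23665 + r\right) + \left(14297 + 6993\right) = \left(-23665 + 12449\right) + \left(14297 + 6993\right) = -11216 + 21290 = 10074$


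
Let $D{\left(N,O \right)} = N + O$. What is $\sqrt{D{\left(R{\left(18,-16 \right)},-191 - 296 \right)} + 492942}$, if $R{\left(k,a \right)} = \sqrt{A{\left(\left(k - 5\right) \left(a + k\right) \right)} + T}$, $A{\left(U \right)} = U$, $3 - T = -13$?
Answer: $\sqrt{492455 + \sqrt{42}} \approx 701.76$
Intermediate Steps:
$T = 16$ ($T = 3 - -13 = 3 + 13 = 16$)
$R{\left(k,a \right)} = \sqrt{16 + \left(-5 + k\right) \left(a + k\right)}$ ($R{\left(k,a \right)} = \sqrt{\left(k - 5\right) \left(a + k\right) + 16} = \sqrt{\left(-5 + k\right) \left(a + k\right) + 16} = \sqrt{16 + \left(-5 + k\right) \left(a + k\right)}$)
$\sqrt{D{\left(R{\left(18,-16 \right)},-191 - 296 \right)} + 492942} = \sqrt{\left(\sqrt{16 + 18^{2} - -80 - 90 - 288} - 487\right) + 492942} = \sqrt{\left(\sqrt{16 + 324 + 80 - 90 - 288} - 487\right) + 492942} = \sqrt{\left(\sqrt{42} - 487\right) + 492942} = \sqrt{\left(-487 + \sqrt{42}\right) + 492942} = \sqrt{492455 + \sqrt{42}}$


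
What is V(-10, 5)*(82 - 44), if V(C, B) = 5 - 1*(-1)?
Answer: 228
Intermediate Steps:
V(C, B) = 6 (V(C, B) = 5 + 1 = 6)
V(-10, 5)*(82 - 44) = 6*(82 - 44) = 6*38 = 228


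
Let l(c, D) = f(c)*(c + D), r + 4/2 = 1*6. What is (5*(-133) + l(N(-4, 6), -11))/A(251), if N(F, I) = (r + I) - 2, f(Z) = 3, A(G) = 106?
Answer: -337/53 ≈ -6.3585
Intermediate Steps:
r = 4 (r = -2 + 1*6 = -2 + 6 = 4)
N(F, I) = 2 + I (N(F, I) = (4 + I) - 2 = 2 + I)
l(c, D) = 3*D + 3*c (l(c, D) = 3*(c + D) = 3*(D + c) = 3*D + 3*c)
(5*(-133) + l(N(-4, 6), -11))/A(251) = (5*(-133) + (3*(-11) + 3*(2 + 6)))/106 = (-665 + (-33 + 3*8))*(1/106) = (-665 + (-33 + 24))*(1/106) = (-665 - 9)*(1/106) = -674*1/106 = -337/53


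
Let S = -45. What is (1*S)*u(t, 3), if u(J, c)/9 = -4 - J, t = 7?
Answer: 4455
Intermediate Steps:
u(J, c) = -36 - 9*J (u(J, c) = 9*(-4 - J) = -36 - 9*J)
(1*S)*u(t, 3) = (1*(-45))*(-36 - 9*7) = -45*(-36 - 63) = -45*(-99) = 4455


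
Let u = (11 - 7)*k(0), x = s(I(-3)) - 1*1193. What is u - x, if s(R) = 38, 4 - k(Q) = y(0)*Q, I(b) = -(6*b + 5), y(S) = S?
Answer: 1171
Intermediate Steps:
I(b) = -5 - 6*b (I(b) = -(5 + 6*b) = -5 - 6*b)
k(Q) = 4 (k(Q) = 4 - 0*Q = 4 - 1*0 = 4 + 0 = 4)
x = -1155 (x = 38 - 1*1193 = 38 - 1193 = -1155)
u = 16 (u = (11 - 7)*4 = 4*4 = 16)
u - x = 16 - 1*(-1155) = 16 + 1155 = 1171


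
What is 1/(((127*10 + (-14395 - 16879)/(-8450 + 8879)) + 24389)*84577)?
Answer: 429/928354112149 ≈ 4.6211e-10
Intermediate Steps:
1/(((127*10 + (-14395 - 16879)/(-8450 + 8879)) + 24389)*84577) = (1/84577)/((1270 - 31274/429) + 24389) = (1/84577)/(513556/429 + 24389) = (1/84577)/(10976437/429) = (429/10976437)*(1/84577) = 429/928354112149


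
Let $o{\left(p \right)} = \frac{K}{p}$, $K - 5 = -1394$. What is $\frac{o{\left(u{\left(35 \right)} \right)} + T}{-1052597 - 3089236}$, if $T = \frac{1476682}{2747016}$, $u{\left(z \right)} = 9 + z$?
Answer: $\frac{234414451}{31288624180902} \approx 7.492 \cdot 10^{-6}$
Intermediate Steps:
$K = -1389$ ($K = 5 - 1394 = -1389$)
$o{\left(p \right)} = - \frac{1389}{p}$
$T = \frac{738341}{1373508}$ ($T = 1476682 \cdot \frac{1}{2747016} = \frac{738341}{1373508} \approx 0.53756$)
$\frac{o{\left(u{\left(35 \right)} \right)} + T}{-1052597 - 3089236} = \frac{- \frac{1389}{9 + 35} + \frac{738341}{1373508}}{-1052597 - 3089236} = \frac{- \frac{1389}{44} + \frac{738341}{1373508}}{-4141833} = \left(\left(-1389\right) \frac{1}{44} + \frac{738341}{1373508}\right) \left(- \frac{1}{4141833}\right) = \left(- \frac{1389}{44} + \frac{738341}{1373508}\right) \left(- \frac{1}{4141833}\right) = \left(- \frac{234414451}{7554294}\right) \left(- \frac{1}{4141833}\right) = \frac{234414451}{31288624180902}$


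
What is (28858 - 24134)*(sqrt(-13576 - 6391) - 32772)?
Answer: -154814928 + 4724*I*sqrt(19967) ≈ -1.5481e+8 + 6.6752e+5*I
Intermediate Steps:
(28858 - 24134)*(sqrt(-13576 - 6391) - 32772) = 4724*(sqrt(-19967) - 32772) = 4724*(I*sqrt(19967) - 32772) = 4724*(-32772 + I*sqrt(19967)) = -154814928 + 4724*I*sqrt(19967)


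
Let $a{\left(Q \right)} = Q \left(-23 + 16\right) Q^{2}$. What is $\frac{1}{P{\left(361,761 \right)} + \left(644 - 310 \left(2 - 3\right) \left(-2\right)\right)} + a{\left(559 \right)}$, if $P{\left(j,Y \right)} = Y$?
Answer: $- \frac{959849450104}{785} \approx -1.2227 \cdot 10^{9}$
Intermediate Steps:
$a{\left(Q \right)} = - 7 Q^{3}$ ($a{\left(Q \right)} = Q \left(-7\right) Q^{2} = - 7 Q Q^{2} = - 7 Q^{3}$)
$\frac{1}{P{\left(361,761 \right)} + \left(644 - 310 \left(2 - 3\right) \left(-2\right)\right)} + a{\left(559 \right)} = \frac{1}{761 + \left(644 - 310 \left(2 - 3\right) \left(-2\right)\right)} - 7 \cdot 559^{3} = \frac{1}{761 + \left(644 - 310 \left(\left(-1\right) \left(-2\right)\right)\right)} - 1222738153 = \frac{1}{761 + \left(644 - 620\right)} - 1222738153 = \frac{1}{761 + 24} - 1222738153 = \frac{1}{785} - 1222738153 = - \frac{959849450104}{785}$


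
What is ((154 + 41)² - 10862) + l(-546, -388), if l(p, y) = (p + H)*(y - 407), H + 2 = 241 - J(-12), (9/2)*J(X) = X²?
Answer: 296668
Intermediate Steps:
J(X) = 2*X²/9
H = 207 (H = -2 + (241 - 2*(-12)²/9) = -2 + (241 - 2*144/9) = -2 + (241 - 1*32) = -2 + (241 - 32) = -2 + 209 = 207)
l(p, y) = (-407 + y)*(207 + p) (l(p, y) = (p + 207)*(y - 407) = (207 + p)*(-407 + y) = (-407 + y)*(207 + p))
((154 + 41)² - 10862) + l(-546, -388) = ((154 + 41)² - 10862) + (-84249 - 407*(-546) + 207*(-388) - 546*(-388)) = (195² - 10862) + (-84249 + 222222 - 80316 + 211848) = (38025 - 10862) + 269505 = 27163 + 269505 = 296668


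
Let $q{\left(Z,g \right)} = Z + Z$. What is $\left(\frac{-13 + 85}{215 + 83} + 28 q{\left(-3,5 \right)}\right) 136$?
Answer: $- \frac{3399456}{149} \approx -22815.0$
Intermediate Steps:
$q{\left(Z,g \right)} = 2 Z$
$\left(\frac{-13 + 85}{215 + 83} + 28 q{\left(-3,5 \right)}\right) 136 = \left(\frac{-13 + 85}{215 + 83} + 28 \cdot 2 \left(-3\right)\right) 136 = \left(\frac{72}{298} + 28 \left(-6\right)\right) 136 = \left(72 \cdot \frac{1}{298} - 168\right) 136 = \left(\frac{36}{149} - 168\right) 136 = \left(- \frac{24996}{149}\right) 136 = - \frac{3399456}{149}$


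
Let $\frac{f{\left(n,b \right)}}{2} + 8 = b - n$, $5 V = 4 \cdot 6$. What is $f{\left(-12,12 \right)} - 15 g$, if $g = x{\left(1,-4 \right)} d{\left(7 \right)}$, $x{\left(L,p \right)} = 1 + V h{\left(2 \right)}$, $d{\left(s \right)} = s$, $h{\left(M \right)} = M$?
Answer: $-1081$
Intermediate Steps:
$V = \frac{24}{5}$ ($V = \frac{4 \cdot 6}{5} = \frac{1}{5} \cdot 24 = \frac{24}{5} \approx 4.8$)
$x{\left(L,p \right)} = \frac{53}{5}$ ($x{\left(L,p \right)} = 1 + \frac{24}{5} \cdot 2 = 1 + \frac{48}{5} = \frac{53}{5}$)
$g = \frac{371}{5}$ ($g = \frac{53}{5} \cdot 7 = \frac{371}{5} \approx 74.2$)
$f{\left(n,b \right)} = -16 - 2 n + 2 b$ ($f{\left(n,b \right)} = -16 + 2 \left(b - n\right) = -16 + \left(- 2 n + 2 b\right) = -16 - 2 n + 2 b$)
$f{\left(-12,12 \right)} - 15 g = \left(-16 - -24 + 2 \cdot 12\right) - 1113 = \left(-16 + 24 + 24\right) - 1113 = 32 - 1113 = -1081$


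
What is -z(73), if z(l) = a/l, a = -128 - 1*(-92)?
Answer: 36/73 ≈ 0.49315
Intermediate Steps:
a = -36 (a = -128 + 92 = -36)
z(l) = -36/l
-z(73) = -(-36)/73 = -1*(-36/73) = 36/73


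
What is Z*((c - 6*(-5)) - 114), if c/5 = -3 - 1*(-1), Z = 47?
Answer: -4418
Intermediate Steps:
c = -10 (c = 5*(-3 - 1*(-1)) = 5*(-3 + 1) = 5*(-2) = -10)
Z*((c - 6*(-5)) - 114) = 47*((-10 - 6*(-5)) - 114) = 47*((-10 + 30) - 114) = 47*(20 - 114) = 47*(-94) = -4418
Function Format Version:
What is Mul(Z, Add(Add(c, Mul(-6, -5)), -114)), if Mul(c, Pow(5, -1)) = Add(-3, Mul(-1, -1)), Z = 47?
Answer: -4418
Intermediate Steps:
c = -10 (c = Mul(5, Add(-3, Mul(-1, -1))) = Mul(5, Add(-3, 1)) = Mul(5, -2) = -10)
Mul(Z, Add(Add(c, Mul(-6, -5)), -114)) = Mul(47, Add(Add(-10, Mul(-6, -5)), -114)) = Mul(47, Add(Add(-10, 30), -114)) = Mul(47, Add(20, -114)) = Mul(47, -94) = -4418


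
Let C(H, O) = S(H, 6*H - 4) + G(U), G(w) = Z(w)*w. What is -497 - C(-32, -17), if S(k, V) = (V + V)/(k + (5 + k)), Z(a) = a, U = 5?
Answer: -31190/59 ≈ -528.64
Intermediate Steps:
S(k, V) = 2*V/(5 + 2*k) (S(k, V) = (2*V)/(5 + 2*k) = 2*V/(5 + 2*k))
G(w) = w**2 (G(w) = w*w = w**2)
C(H, O) = 25 + 2*(-4 + 6*H)/(5 + 2*H) (C(H, O) = 2*(6*H - 4)/(5 + 2*H) + 5**2 = 2*(-4 + 6*H)/(5 + 2*H) + 25 = 25 + 2*(-4 + 6*H)/(5 + 2*H))
-497 - C(-32, -17) = -497 - (117 + 62*(-32))/(5 + 2*(-32)) = -497 - (117 - 1984)/(5 - 64) = -497 - (-1867)/(-59) = -497 - (-1)*(-1867)/59 = -497 - 1*1867/59 = -497 - 1867/59 = -31190/59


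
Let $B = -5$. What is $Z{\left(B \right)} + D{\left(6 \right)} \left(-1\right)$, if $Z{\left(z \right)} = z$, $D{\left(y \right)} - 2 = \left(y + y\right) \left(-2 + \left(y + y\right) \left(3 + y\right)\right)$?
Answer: $-1279$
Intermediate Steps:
$D{\left(y \right)} = 2 + 2 y \left(-2 + 2 y \left(3 + y\right)\right)$ ($D{\left(y \right)} = 2 + \left(y + y\right) \left(-2 + \left(y + y\right) \left(3 + y\right)\right) = 2 + 2 y \left(-2 + 2 y \left(3 + y\right)\right)$)
$Z{\left(B \right)} + D{\left(6 \right)} \left(-1\right) = -5 + \left(2 - 24 + 4 \cdot 6^{3} + 12 \cdot 6^{2}\right) \left(-1\right) = -5 + \left(2 - 24 + 4 \cdot 216 + 12 \cdot 36\right) \left(-1\right) = -5 + \left(2 - 24 + 864 + 432\right) \left(-1\right) = -5 + 1274 \left(-1\right) = -5 - 1274 = -1279$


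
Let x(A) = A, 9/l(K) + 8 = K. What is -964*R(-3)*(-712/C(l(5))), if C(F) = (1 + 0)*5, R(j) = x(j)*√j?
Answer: -2059104*I*√3/5 ≈ -7.133e+5*I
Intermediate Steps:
l(K) = 9/(-8 + K)
R(j) = j^(3/2) (R(j) = j*√j = j^(3/2))
C(F) = 5 (C(F) = 1*5 = 5)
-964*R(-3)*(-712/C(l(5))) = -964*(-3)^(3/2)*(-712/5) = -964*(-3*I*√3)*(-712*⅕) = -964*(-3*I*√3)*(-712)/5 = -2059104*I*√3/5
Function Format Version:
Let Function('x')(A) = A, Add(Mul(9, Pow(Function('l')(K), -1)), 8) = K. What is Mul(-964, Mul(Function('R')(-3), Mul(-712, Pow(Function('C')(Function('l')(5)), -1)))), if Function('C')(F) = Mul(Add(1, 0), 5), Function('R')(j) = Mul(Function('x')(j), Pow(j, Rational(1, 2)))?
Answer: Mul(Rational(-2059104, 5), I, Pow(3, Rational(1, 2))) ≈ Mul(-7.1330e+5, I)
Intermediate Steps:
Function('l')(K) = Mul(9, Pow(Add(-8, K), -1))
Function('R')(j) = Pow(j, Rational(3, 2)) (Function('R')(j) = Mul(j, Pow(j, Rational(1, 2))) = Pow(j, Rational(3, 2)))
Function('C')(F) = 5 (Function('C')(F) = Mul(1, 5) = 5)
Mul(-964, Mul(Function('R')(-3), Mul(-712, Pow(Function('C')(Function('l')(5)), -1)))) = Mul(-964, Mul(Pow(-3, Rational(3, 2)), Mul(-712, Pow(5, -1)))) = Mul(-964, Mul(Mul(-3, I, Pow(3, Rational(1, 2))), Mul(-712, Rational(1, 5)))) = Mul(-964, Mul(Mul(-3, I, Pow(3, Rational(1, 2))), Rational(-712, 5))) = Mul(-964, Mul(Rational(2136, 5), I, Pow(3, Rational(1, 2)))) = Mul(Rational(-2059104, 5), I, Pow(3, Rational(1, 2)))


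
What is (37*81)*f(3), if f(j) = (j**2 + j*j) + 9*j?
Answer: 134865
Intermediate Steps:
f(j) = 2*j**2 + 9*j (f(j) = (j**2 + j**2) + 9*j = 2*j**2 + 9*j)
(37*81)*f(3) = (37*81)*(3*(9 + 2*3)) = 2997*(3*(9 + 6)) = 2997*(3*15) = 2997*45 = 134865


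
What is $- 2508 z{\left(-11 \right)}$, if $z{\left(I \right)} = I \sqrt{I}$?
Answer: $27588 i \sqrt{11} \approx 91499.0 i$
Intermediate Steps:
$z{\left(I \right)} = I^{\frac{3}{2}}$
$- 2508 z{\left(-11 \right)} = - 2508 \left(-11\right)^{\frac{3}{2}} = - 2508 \left(- 11 i \sqrt{11}\right) = 27588 i \sqrt{11}$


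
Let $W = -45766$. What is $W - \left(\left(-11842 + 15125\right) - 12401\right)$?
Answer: $-36648$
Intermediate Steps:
$W - \left(\left(-11842 + 15125\right) - 12401\right) = -45766 - \left(\left(-11842 + 15125\right) - 12401\right) = -45766 - \left(3283 - 12401\right) = -45766 - -9118 = -45766 + 9118 = -36648$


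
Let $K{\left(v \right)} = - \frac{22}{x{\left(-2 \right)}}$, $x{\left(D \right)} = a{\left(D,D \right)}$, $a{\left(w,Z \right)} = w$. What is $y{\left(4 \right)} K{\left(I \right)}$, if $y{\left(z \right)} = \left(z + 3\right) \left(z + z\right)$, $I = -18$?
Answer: $616$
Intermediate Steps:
$x{\left(D \right)} = D$
$y{\left(z \right)} = 2 z \left(3 + z\right)$ ($y{\left(z \right)} = \left(3 + z\right) 2 z = 2 z \left(3 + z\right)$)
$K{\left(v \right)} = 11$ ($K{\left(v \right)} = - \frac{22}{-2} = \left(-22\right) \left(- \frac{1}{2}\right) = 11$)
$y{\left(4 \right)} K{\left(I \right)} = 2 \cdot 4 \left(3 + 4\right) 11 = 2 \cdot 4 \cdot 7 \cdot 11 = 56 \cdot 11 = 616$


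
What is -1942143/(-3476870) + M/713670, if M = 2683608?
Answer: 357220178059/82711260430 ≈ 4.3189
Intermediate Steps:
-1942143/(-3476870) + M/713670 = -1942143/(-3476870) + 2683608/713670 = -1942143*(-1/3476870) + 2683608*(1/713670) = 1942143/3476870 + 447268/118945 = 357220178059/82711260430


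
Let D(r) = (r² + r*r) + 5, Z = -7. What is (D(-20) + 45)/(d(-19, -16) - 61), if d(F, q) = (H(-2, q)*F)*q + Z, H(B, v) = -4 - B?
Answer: -425/338 ≈ -1.2574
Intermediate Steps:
d(F, q) = -7 - 2*F*q (d(F, q) = ((-4 - 1*(-2))*F)*q - 7 = ((-4 + 2)*F)*q - 7 = (-2*F)*q - 7 = -2*F*q - 7 = -7 - 2*F*q)
D(r) = 5 + 2*r² (D(r) = (r² + r²) + 5 = 2*r² + 5 = 5 + 2*r²)
(D(-20) + 45)/(d(-19, -16) - 61) = ((5 + 2*(-20)²) + 45)/((-7 - 2*(-19)*(-16)) - 61) = ((5 + 2*400) + 45)/((-7 - 608) - 61) = ((5 + 800) + 45)/(-615 - 61) = (805 + 45)/(-676) = 850*(-1/676) = -425/338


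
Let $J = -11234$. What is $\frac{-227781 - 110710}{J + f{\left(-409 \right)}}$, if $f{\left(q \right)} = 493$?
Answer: $\frac{14717}{467} \approx 31.514$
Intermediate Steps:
$\frac{-227781 - 110710}{J + f{\left(-409 \right)}} = \frac{-227781 - 110710}{-11234 + 493} = - \frac{338491}{-10741} = \left(-338491\right) \left(- \frac{1}{10741}\right) = \frac{14717}{467}$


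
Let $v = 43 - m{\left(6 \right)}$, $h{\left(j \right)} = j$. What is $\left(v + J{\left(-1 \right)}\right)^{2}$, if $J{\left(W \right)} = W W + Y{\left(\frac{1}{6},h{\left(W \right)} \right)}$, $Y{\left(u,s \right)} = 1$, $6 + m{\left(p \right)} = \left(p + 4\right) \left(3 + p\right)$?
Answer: $1521$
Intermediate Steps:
$m{\left(p \right)} = -6 + \left(3 + p\right) \left(4 + p\right)$ ($m{\left(p \right)} = -6 + \left(p + 4\right) \left(3 + p\right) = -6 + \left(4 + p\right) \left(3 + p\right) = -6 + \left(3 + p\right) \left(4 + p\right)$)
$J{\left(W \right)} = 1 + W^{2}$ ($J{\left(W \right)} = W W + 1 = W^{2} + 1 = 1 + W^{2}$)
$v = -41$ ($v = 43 - \left(6 + 6^{2} + 7 \cdot 6\right) = 43 - \left(6 + 36 + 42\right) = 43 - 84 = -41$)
$\left(v + J{\left(-1 \right)}\right)^{2} = \left(-41 + \left(1 + \left(-1\right)^{2}\right)\right)^{2} = \left(-41 + \left(1 + 1\right)\right)^{2} = \left(-41 + 2\right)^{2} = \left(-39\right)^{2} = 1521$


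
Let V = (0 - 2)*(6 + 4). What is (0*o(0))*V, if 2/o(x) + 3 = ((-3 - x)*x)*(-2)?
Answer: 0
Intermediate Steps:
o(x) = 2/(-3 - 2*x*(-3 - x)) (o(x) = 2/(-3 + ((-3 - x)*x)*(-2)) = 2/(-3 + (x*(-3 - x))*(-2)) = 2/(-3 - 2*x*(-3 - x)))
V = -20 (V = -2*10 = -20)
(0*o(0))*V = (0*(2/(-3 + 2*0² + 6*0)))*(-20) = (0*(2/(-3 + 2*0 + 0)))*(-20) = (0*(2/(-3 + 0 + 0)))*(-20) = (0*(2/(-3)))*(-20) = (0*(2*(-⅓)))*(-20) = (0*(-⅔))*(-20) = 0*(-20) = 0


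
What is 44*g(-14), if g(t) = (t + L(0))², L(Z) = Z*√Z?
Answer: 8624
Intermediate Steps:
L(Z) = Z^(3/2)
g(t) = t² (g(t) = (t + 0^(3/2))² = (t + 0)² = t²)
44*g(-14) = 44*(-14)² = 44*196 = 8624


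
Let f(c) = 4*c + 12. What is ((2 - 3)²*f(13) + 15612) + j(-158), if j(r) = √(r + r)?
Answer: 15676 + 2*I*√79 ≈ 15676.0 + 17.776*I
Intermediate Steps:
j(r) = √2*√r (j(r) = √(2*r) = √2*√r)
f(c) = 12 + 4*c
((2 - 3)²*f(13) + 15612) + j(-158) = ((2 - 3)²*(12 + 4*13) + 15612) + √2*√(-158) = ((-1)²*(12 + 52) + 15612) + √2*(I*√158) = (1*64 + 15612) + 2*I*√79 = (64 + 15612) + 2*I*√79 = 15676 + 2*I*√79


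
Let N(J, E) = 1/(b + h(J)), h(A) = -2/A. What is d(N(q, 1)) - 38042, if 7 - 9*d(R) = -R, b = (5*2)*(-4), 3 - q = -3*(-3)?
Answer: -40742152/1071 ≈ -38041.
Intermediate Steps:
q = -6 (q = 3 - (-3)*(-3) = 3 - 1*9 = 3 - 9 = -6)
b = -40 (b = 10*(-4) = -40)
N(J, E) = 1/(-40 - 2/J)
d(R) = 7/9 + R/9 (d(R) = 7/9 - (-1)*R/9 = 7/9 + R/9)
d(N(q, 1)) - 38042 = (7/9 + (-1*(-6)/(2 + 40*(-6)))/9) - 38042 = (7/9 + (-1*(-6)/(2 - 240))/9) - 38042 = (7/9 + (-1*(-6)/(-238))/9) - 38042 = (7/9 + (-1*(-6)*(-1/238))/9) - 38042 = (7/9 + (⅑)*(-3/119)) - 38042 = (7/9 - 1/357) - 38042 = 830/1071 - 38042 = -40742152/1071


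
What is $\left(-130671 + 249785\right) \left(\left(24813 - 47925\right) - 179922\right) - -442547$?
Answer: $-24183749329$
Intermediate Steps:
$\left(-130671 + 249785\right) \left(\left(24813 - 47925\right) - 179922\right) - -442547 = 119114 \left(-23112 - 179922\right) + 442547 = 119114 \left(-203034\right) + 442547 = -24184191876 + 442547 = -24183749329$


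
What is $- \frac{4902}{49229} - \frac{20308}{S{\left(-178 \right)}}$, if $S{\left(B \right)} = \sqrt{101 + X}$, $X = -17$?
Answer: $- \frac{258}{2591} - \frac{10154 \sqrt{21}}{21} \approx -2215.9$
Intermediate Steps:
$S{\left(B \right)} = 2 \sqrt{21}$ ($S{\left(B \right)} = \sqrt{101 - 17} = \sqrt{84} = 2 \sqrt{21}$)
$- \frac{4902}{49229} - \frac{20308}{S{\left(-178 \right)}} = - \frac{4902}{49229} - \frac{20308}{2 \sqrt{21}} = \left(-4902\right) \frac{1}{49229} - 20308 \frac{\sqrt{21}}{42} = - \frac{258}{2591} - \frac{10154 \sqrt{21}}{21}$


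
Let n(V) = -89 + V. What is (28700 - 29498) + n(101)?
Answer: -786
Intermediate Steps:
(28700 - 29498) + n(101) = (28700 - 29498) + (-89 + 101) = -798 + 12 = -786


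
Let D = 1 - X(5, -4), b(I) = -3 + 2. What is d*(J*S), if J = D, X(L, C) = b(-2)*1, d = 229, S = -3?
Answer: -1374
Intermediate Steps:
b(I) = -1
X(L, C) = -1 (X(L, C) = -1*1 = -1)
D = 2 (D = 1 - 1*(-1) = 1 + 1 = 2)
J = 2
d*(J*S) = 229*(2*(-3)) = 229*(-6) = -1374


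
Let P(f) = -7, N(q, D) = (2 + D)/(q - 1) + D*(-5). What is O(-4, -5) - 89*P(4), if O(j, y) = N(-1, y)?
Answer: 1299/2 ≈ 649.50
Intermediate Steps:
N(q, D) = -5*D + (2 + D)/(-1 + q) (N(q, D) = (2 + D)/(-1 + q) - 5*D = -5*D + (2 + D)/(-1 + q))
O(j, y) = -1 - 11*y/2 (O(j, y) = (2 + 6*y - 5*y*(-1))/(-1 - 1) = (2 + 6*y + 5*y)/(-2) = -(2 + 11*y)/2 = -1 - 11*y/2)
O(-4, -5) - 89*P(4) = (-1 - 11/2*(-5)) - 89*(-7) = (-1 + 55/2) + 623 = 53/2 + 623 = 1299/2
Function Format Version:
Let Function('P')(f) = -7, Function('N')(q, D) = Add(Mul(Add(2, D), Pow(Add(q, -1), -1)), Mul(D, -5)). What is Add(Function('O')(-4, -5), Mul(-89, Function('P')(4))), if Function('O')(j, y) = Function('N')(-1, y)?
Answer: Rational(1299, 2) ≈ 649.50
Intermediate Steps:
Function('N')(q, D) = Add(Mul(-5, D), Mul(Pow(Add(-1, q), -1), Add(2, D))) (Function('N')(q, D) = Add(Mul(Add(2, D), Pow(Add(-1, q), -1)), Mul(-5, D)) = Add(Mul(Pow(Add(-1, q), -1), Add(2, D)), Mul(-5, D)) = Add(Mul(-5, D), Mul(Pow(Add(-1, q), -1), Add(2, D))))
Function('O')(j, y) = Add(-1, Mul(Rational(-11, 2), y)) (Function('O')(j, y) = Mul(Pow(Add(-1, -1), -1), Add(2, Mul(6, y), Mul(-5, y, -1))) = Mul(Pow(-2, -1), Add(2, Mul(6, y), Mul(5, y))) = Mul(Rational(-1, 2), Add(2, Mul(11, y))) = Add(-1, Mul(Rational(-11, 2), y)))
Add(Function('O')(-4, -5), Mul(-89, Function('P')(4))) = Add(Add(-1, Mul(Rational(-11, 2), -5)), Mul(-89, -7)) = Add(Add(-1, Rational(55, 2)), 623) = Add(Rational(53, 2), 623) = Rational(1299, 2)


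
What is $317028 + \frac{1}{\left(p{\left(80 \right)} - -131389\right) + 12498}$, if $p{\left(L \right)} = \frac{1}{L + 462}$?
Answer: $\frac{24723984964682}{77986755} \approx 3.1703 \cdot 10^{5}$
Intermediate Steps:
$p{\left(L \right)} = \frac{1}{462 + L}$
$317028 + \frac{1}{\left(p{\left(80 \right)} - -131389\right) + 12498} = 317028 + \frac{1}{\left(\frac{1}{462 + 80} - -131389\right) + 12498} = 317028 + \frac{1}{\left(\frac{1}{542} + 131389\right) + 12498} = 317028 + \frac{1}{\frac{71212839}{542} + 12498} = 317028 + \frac{1}{\frac{77986755}{542}} = 317028 + \frac{542}{77986755} = \frac{24723984964682}{77986755}$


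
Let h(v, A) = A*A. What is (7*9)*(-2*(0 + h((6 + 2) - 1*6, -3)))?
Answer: -1134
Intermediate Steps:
h(v, A) = A²
(7*9)*(-2*(0 + h((6 + 2) - 1*6, -3))) = (7*9)*(-2*(0 + (-3)²)) = 63*(-2*(0 + 9)) = 63*(-2*9) = 63*(-18) = -1134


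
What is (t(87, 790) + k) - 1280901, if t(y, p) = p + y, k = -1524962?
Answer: -2804986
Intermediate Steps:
(t(87, 790) + k) - 1280901 = ((790 + 87) - 1524962) - 1280901 = (877 - 1524962) - 1280901 = -1524085 - 1280901 = -2804986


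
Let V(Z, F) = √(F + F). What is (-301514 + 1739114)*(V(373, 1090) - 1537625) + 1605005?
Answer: -2210488094995 + 2875200*√545 ≈ -2.2104e+12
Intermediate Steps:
V(Z, F) = √2*√F (V(Z, F) = √(2*F) = √2*√F)
(-301514 + 1739114)*(V(373, 1090) - 1537625) + 1605005 = (-301514 + 1739114)*(√2*√1090 - 1537625) + 1605005 = 1437600*(2*√545 - 1537625) + 1605005 = 1437600*(-1537625 + 2*√545) + 1605005 = (-2210489700000 + 2875200*√545) + 1605005 = -2210488094995 + 2875200*√545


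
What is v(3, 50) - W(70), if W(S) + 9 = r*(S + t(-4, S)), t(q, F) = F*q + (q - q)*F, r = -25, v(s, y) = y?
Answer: -5191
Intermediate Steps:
t(q, F) = F*q (t(q, F) = F*q + 0*F = F*q + 0 = F*q)
W(S) = -9 + 75*S (W(S) = -9 - 25*(S + S*(-4)) = -9 - 25*(S - 4*S) = -9 - (-75)*S = -9 + 75*S)
v(3, 50) - W(70) = 50 - (-9 + 75*70) = 50 - (-9 + 5250) = 50 - 1*5241 = 50 - 5241 = -5191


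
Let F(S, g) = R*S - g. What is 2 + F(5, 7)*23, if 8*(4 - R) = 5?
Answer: 1833/8 ≈ 229.13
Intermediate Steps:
R = 27/8 (R = 4 - ⅛*5 = 4 - 5/8 = 27/8 ≈ 3.3750)
F(S, g) = -g + 27*S/8 (F(S, g) = 27*S/8 - g = -g + 27*S/8)
2 + F(5, 7)*23 = 2 + (-1*7 + (27/8)*5)*23 = 2 + (-7 + 135/8)*23 = 2 + (79/8)*23 = 2 + 1817/8 = 1833/8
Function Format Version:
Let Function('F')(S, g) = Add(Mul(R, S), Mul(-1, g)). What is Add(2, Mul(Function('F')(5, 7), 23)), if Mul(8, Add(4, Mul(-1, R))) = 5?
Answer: Rational(1833, 8) ≈ 229.13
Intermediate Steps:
R = Rational(27, 8) (R = Add(4, Mul(Rational(-1, 8), 5)) = Add(4, Rational(-5, 8)) = Rational(27, 8) ≈ 3.3750)
Function('F')(S, g) = Add(Mul(-1, g), Mul(Rational(27, 8), S)) (Function('F')(S, g) = Add(Mul(Rational(27, 8), S), Mul(-1, g)) = Add(Mul(-1, g), Mul(Rational(27, 8), S)))
Add(2, Mul(Function('F')(5, 7), 23)) = Add(2, Mul(Add(Mul(-1, 7), Mul(Rational(27, 8), 5)), 23)) = Add(2, Mul(Add(-7, Rational(135, 8)), 23)) = Add(2, Mul(Rational(79, 8), 23)) = Add(2, Rational(1817, 8)) = Rational(1833, 8)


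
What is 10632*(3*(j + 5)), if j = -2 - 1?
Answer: 63792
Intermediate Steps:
j = -3
10632*(3*(j + 5)) = 10632*(3*(-3 + 5)) = 10632*(3*2) = 10632*6 = 63792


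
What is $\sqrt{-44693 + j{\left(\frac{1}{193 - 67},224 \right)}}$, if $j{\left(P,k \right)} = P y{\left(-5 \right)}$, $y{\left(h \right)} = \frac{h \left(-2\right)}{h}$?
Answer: $\frac{2 i \sqrt{4927405}}{21} \approx 211.41 i$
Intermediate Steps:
$y{\left(h \right)} = -2$ ($y{\left(h \right)} = \frac{\left(-2\right) h}{h} = -2$)
$j{\left(P,k \right)} = - 2 P$ ($j{\left(P,k \right)} = P \left(-2\right) = - 2 P$)
$\sqrt{-44693 + j{\left(\frac{1}{193 - 67},224 \right)}} = \sqrt{-44693 - \frac{2}{193 - 67}} = \sqrt{-44693 - \frac{2}{126}} = \sqrt{-44693 - \frac{1}{63}} = \sqrt{- \frac{2815660}{63}} = \frac{2 i \sqrt{4927405}}{21}$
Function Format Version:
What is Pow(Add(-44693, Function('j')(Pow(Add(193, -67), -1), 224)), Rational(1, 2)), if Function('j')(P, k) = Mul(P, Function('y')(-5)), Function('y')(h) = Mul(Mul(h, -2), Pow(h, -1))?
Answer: Mul(Rational(2, 21), I, Pow(4927405, Rational(1, 2))) ≈ Mul(211.41, I)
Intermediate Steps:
Function('y')(h) = -2 (Function('y')(h) = Mul(Mul(-2, h), Pow(h, -1)) = -2)
Function('j')(P, k) = Mul(-2, P) (Function('j')(P, k) = Mul(P, -2) = Mul(-2, P))
Pow(Add(-44693, Function('j')(Pow(Add(193, -67), -1), 224)), Rational(1, 2)) = Pow(Add(-44693, Mul(-2, Pow(Add(193, -67), -1))), Rational(1, 2)) = Pow(Add(-44693, Mul(-2, Pow(126, -1))), Rational(1, 2)) = Pow(Add(-44693, Mul(-2, Rational(1, 126))), Rational(1, 2)) = Pow(Add(-44693, Rational(-1, 63)), Rational(1, 2)) = Pow(Rational(-2815660, 63), Rational(1, 2)) = Mul(Rational(2, 21), I, Pow(4927405, Rational(1, 2)))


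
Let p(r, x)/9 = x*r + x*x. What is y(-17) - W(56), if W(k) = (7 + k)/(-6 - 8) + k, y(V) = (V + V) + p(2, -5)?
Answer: 99/2 ≈ 49.500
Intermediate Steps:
p(r, x) = 9*x² + 9*r*x (p(r, x) = 9*(x*r + x*x) = 9*(r*x + x²) = 9*(x² + r*x) = 9*x² + 9*r*x)
y(V) = 135 + 2*V (y(V) = (V + V) + 9*(-5)*(2 - 5) = 2*V + 9*(-5)*(-3) = 2*V + 135 = 135 + 2*V)
W(k) = -½ + 13*k/14 (W(k) = (7 + k)/(-14) + k = (7 + k)*(-1/14) + k = (-½ - k/14) + k = -½ + 13*k/14)
y(-17) - W(56) = (135 + 2*(-17)) - (-½ + (13/14)*56) = (135 - 34) - (-½ + 52) = 101 - 1*103/2 = 101 - 103/2 = 99/2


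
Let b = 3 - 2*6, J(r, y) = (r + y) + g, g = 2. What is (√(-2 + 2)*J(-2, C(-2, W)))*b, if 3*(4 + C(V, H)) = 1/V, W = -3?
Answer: 0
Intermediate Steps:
C(V, H) = -4 + 1/(3*V)
J(r, y) = 2 + r + y (J(r, y) = (r + y) + 2 = 2 + r + y)
b = -9 (b = 3 - 12 = -9)
(√(-2 + 2)*J(-2, C(-2, W)))*b = (√(-2 + 2)*(2 - 2 + (-4 + (⅓)/(-2))))*(-9) = (√0*(2 - 2 + (-4 + (⅓)*(-½))))*(-9) = (0*(2 - 2 + (-4 - ⅙)))*(-9) = (0*(2 - 2 - 25/6))*(-9) = (0*(-25/6))*(-9) = 0*(-9) = 0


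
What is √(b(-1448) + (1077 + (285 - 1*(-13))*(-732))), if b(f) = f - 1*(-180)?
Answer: I*√218327 ≈ 467.25*I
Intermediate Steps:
b(f) = 180 + f (b(f) = f + 180 = 180 + f)
√(b(-1448) + (1077 + (285 - 1*(-13))*(-732))) = √((180 - 1448) + (1077 + (285 - 1*(-13))*(-732))) = √(-1268 + (1077 + (285 + 13)*(-732))) = √(-1268 + (1077 + 298*(-732))) = √(-1268 + (1077 - 218136)) = √(-1268 - 217059) = √(-218327) = I*√218327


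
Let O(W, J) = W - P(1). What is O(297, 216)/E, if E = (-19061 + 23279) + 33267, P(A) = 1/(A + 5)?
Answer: 1781/224910 ≈ 0.0079187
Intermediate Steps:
P(A) = 1/(5 + A)
O(W, J) = -⅙ + W (O(W, J) = W - 1/(5 + 1) = W - 1/6 = W - 1*⅙ = W - ⅙ = -⅙ + W)
E = 37485 (E = 4218 + 33267 = 37485)
O(297, 216)/E = (-⅙ + 297)/37485 = (1781/6)*(1/37485) = 1781/224910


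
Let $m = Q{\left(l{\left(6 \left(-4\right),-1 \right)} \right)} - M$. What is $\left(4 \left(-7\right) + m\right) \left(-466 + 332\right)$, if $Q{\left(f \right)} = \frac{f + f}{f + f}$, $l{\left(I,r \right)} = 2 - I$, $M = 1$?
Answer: $3752$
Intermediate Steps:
$Q{\left(f \right)} = 1$ ($Q{\left(f \right)} = \frac{2 f}{2 f} = 2 f \frac{1}{2 f} = 1$)
$m = 0$ ($m = 1 - 1 = 0$)
$\left(4 \left(-7\right) + m\right) \left(-466 + 332\right) = \left(4 \left(-7\right) + 0\right) \left(-466 + 332\right) = \left(-28 + 0\right) \left(-134\right) = \left(-28\right) \left(-134\right) = 3752$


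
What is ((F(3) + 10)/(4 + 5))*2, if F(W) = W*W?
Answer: 38/9 ≈ 4.2222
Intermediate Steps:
F(W) = W²
((F(3) + 10)/(4 + 5))*2 = ((3² + 10)/(4 + 5))*2 = ((9 + 10)/9)*2 = (19*(⅑))*2 = (19/9)*2 = 38/9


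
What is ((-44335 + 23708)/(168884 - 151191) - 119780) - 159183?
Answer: -4935712986/17693 ≈ -2.7896e+5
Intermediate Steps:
((-44335 + 23708)/(168884 - 151191) - 119780) - 159183 = (-20627/17693 - 119780) - 159183 = -2119288167/17693 - 159183 = -4935712986/17693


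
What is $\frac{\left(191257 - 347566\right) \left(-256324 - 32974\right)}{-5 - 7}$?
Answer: $- \frac{7536646847}{2} \approx -3.7683 \cdot 10^{9}$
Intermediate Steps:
$\frac{\left(191257 - 347566\right) \left(-256324 - 32974\right)}{-5 - 7} = \frac{\left(-156309\right) \left(-289298\right)}{-12} = \left(- \frac{1}{12}\right) 45219881082 = - \frac{7536646847}{2}$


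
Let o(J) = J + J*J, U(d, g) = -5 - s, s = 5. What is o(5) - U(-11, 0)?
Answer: 40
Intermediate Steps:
U(d, g) = -10 (U(d, g) = -5 - 1*5 = -5 - 5 = -10)
o(J) = J + J²
o(5) - U(-11, 0) = 5*(1 + 5) - 1*(-10) = 5*6 + 10 = 30 + 10 = 40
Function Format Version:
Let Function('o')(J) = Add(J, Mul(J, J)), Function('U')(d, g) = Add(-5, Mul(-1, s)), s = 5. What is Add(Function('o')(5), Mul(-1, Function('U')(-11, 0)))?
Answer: 40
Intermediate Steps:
Function('U')(d, g) = -10 (Function('U')(d, g) = Add(-5, Mul(-1, 5)) = Add(-5, -5) = -10)
Function('o')(J) = Add(J, Pow(J, 2))
Add(Function('o')(5), Mul(-1, Function('U')(-11, 0))) = Add(Mul(5, Add(1, 5)), Mul(-1, -10)) = Add(Mul(5, 6), 10) = Add(30, 10) = 40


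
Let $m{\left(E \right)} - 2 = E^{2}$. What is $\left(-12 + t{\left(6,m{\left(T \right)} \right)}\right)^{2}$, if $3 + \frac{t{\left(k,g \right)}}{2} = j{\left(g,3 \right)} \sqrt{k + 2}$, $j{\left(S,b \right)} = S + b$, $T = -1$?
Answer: $1476 - 864 \sqrt{2} \approx 254.12$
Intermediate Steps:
$m{\left(E \right)} = 2 + E^{2}$
$t{\left(k,g \right)} = -6 + 2 \sqrt{2 + k} \left(3 + g\right)$ ($t{\left(k,g \right)} = -6 + 2 \left(g + 3\right) \sqrt{k + 2} = -6 + 2 \left(3 + g\right) \sqrt{2 + k} = -6 + 2 \sqrt{2 + k} \left(3 + g\right)$)
$\left(-12 + t{\left(6,m{\left(T \right)} \right)}\right)^{2} = \left(-12 - \left(6 - 2 \sqrt{2 + 6} \left(3 + \left(2 + \left(-1\right)^{2}\right)\right)\right)\right)^{2} = \left(-12 - \left(6 - 2 \sqrt{8} \left(3 + \left(2 + 1\right)\right)\right)\right)^{2} = \left(-12 - \left(6 - 2 \cdot 2 \sqrt{2} \left(3 + 3\right)\right)\right)^{2} = \left(-12 - \left(6 - 2 \cdot 2 \sqrt{2} \cdot 6\right)\right)^{2} = \left(-12 - \left(6 - 24 \sqrt{2}\right)\right)^{2} = \left(-18 + 24 \sqrt{2}\right)^{2}$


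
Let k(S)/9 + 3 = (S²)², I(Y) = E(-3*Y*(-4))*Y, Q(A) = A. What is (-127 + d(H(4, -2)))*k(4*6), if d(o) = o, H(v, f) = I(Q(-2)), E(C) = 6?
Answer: -415048023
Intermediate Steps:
I(Y) = 6*Y
H(v, f) = -12 (H(v, f) = 6*(-2) = -12)
k(S) = -27 + 9*S⁴ (k(S) = -27 + 9*(S²)² = -27 + 9*S⁴)
(-127 + d(H(4, -2)))*k(4*6) = (-127 - 12)*(-27 + 9*(4*6)⁴) = -139*(-27 + 9*24⁴) = -139*(-27 + 9*331776) = -139*(-27 + 2985984) = -139*2985957 = -415048023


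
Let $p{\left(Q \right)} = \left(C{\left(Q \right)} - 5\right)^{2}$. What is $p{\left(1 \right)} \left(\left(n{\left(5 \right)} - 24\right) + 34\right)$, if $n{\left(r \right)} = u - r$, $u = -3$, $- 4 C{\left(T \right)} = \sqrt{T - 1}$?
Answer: $50$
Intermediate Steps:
$C{\left(T \right)} = - \frac{\sqrt{-1 + T}}{4}$ ($C{\left(T \right)} = - \frac{\sqrt{T - 1}}{4} = - \frac{\sqrt{-1 + T}}{4}$)
$n{\left(r \right)} = -3 - r$
$p{\left(Q \right)} = \left(-5 - \frac{\sqrt{-1 + Q}}{4}\right)^{2}$ ($p{\left(Q \right)} = \left(- \frac{\sqrt{-1 + Q}}{4} - 5\right)^{2} = \left(-5 - \frac{\sqrt{-1 + Q}}{4}\right)^{2}$)
$p{\left(1 \right)} \left(\left(n{\left(5 \right)} - 24\right) + 34\right) = \frac{\left(20 + \sqrt{-1 + 1}\right)^{2}}{16} \left(\left(\left(-3 - 5\right) - 24\right) + 34\right) = \frac{\left(20 + \sqrt{0}\right)^{2}}{16} \left(\left(\left(-3 - 5\right) - 24\right) + 34\right) = \frac{\left(20 + 0\right)^{2}}{16} \left(\left(-8 - 24\right) + 34\right) = \frac{20^{2}}{16} \left(-32 + 34\right) = \frac{1}{16} \cdot 400 \cdot 2 = 25 \cdot 2 = 50$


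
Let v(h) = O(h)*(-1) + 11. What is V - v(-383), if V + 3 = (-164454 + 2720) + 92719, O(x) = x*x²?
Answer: -56250916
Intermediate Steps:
O(x) = x³
V = -69018 (V = -3 + ((-164454 + 2720) + 92719) = -3 + (-161734 + 92719) = -3 - 69015 = -69018)
v(h) = 11 - h³ (v(h) = h³*(-1) + 11 = -h³ + 11 = 11 - h³)
V - v(-383) = -69018 - (11 - 1*(-383)³) = -69018 - (11 - 1*(-56181887)) = -69018 - (11 + 56181887) = -69018 - 1*56181898 = -69018 - 56181898 = -56250916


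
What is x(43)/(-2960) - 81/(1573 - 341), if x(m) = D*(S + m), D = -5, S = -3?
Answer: 83/45584 ≈ 0.0018208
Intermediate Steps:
x(m) = 15 - 5*m (x(m) = -5*(-3 + m) = 15 - 5*m)
x(43)/(-2960) - 81/(1573 - 341) = (15 - 5*43)/(-2960) - 81/(1573 - 341) = (15 - 215)*(-1/2960) - 81/1232 = -200*(-1/2960) - 81*1/1232 = 5/74 - 81/1232 = 83/45584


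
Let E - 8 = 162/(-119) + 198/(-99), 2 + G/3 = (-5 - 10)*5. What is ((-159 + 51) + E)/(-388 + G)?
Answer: 12300/73661 ≈ 0.16698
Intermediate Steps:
G = -231 (G = -6 + 3*((-5 - 10)*5) = -6 + 3*(-15*5) = -6 + 3*(-75) = -6 - 225 = -231)
E = 552/119 (E = 8 + (162/(-119) + 198/(-99)) = 8 + (162*(-1/119) + 198*(-1/99)) = 8 + (-162/119 - 2) = 8 - 400/119 = 552/119 ≈ 4.6387)
((-159 + 51) + E)/(-388 + G) = ((-159 + 51) + 552/119)/(-388 - 231) = (-108 + 552/119)/(-619) = -12300/119*(-1/619) = 12300/73661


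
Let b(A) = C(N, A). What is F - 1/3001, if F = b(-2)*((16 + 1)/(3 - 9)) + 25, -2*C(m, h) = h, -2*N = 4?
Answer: 399127/18006 ≈ 22.166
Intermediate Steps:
N = -2 (N = -½*4 = -2)
C(m, h) = -h/2
b(A) = -A/2
F = 133/6 (F = (-½*(-2))*((16 + 1)/(3 - 9)) + 25 = 1*(17/(-6)) + 25 = 1*(17*(-⅙)) + 25 = 1*(-17/6) + 25 = -17/6 + 25 = 133/6 ≈ 22.167)
F - 1/3001 = 133/6 - 1/3001 = 399127/18006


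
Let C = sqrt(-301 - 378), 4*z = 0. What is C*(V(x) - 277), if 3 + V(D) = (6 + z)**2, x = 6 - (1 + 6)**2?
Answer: -244*I*sqrt(679) ≈ -6358.1*I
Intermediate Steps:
z = 0 (z = (1/4)*0 = 0)
x = -43 (x = 6 - 1*7**2 = 6 - 1*49 = 6 - 49 = -43)
V(D) = 33 (V(D) = -3 + (6 + 0)**2 = -3 + 6**2 = -3 + 36 = 33)
C = I*sqrt(679) (C = sqrt(-679) = I*sqrt(679) ≈ 26.058*I)
C*(V(x) - 277) = (I*sqrt(679))*(33 - 277) = (I*sqrt(679))*(-244) = -244*I*sqrt(679)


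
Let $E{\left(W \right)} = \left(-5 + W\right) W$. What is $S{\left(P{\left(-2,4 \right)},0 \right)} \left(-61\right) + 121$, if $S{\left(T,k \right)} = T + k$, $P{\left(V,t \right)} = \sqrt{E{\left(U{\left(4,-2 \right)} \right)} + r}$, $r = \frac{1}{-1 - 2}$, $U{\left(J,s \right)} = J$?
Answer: $121 - \frac{61 i \sqrt{39}}{3} \approx 121.0 - 126.98 i$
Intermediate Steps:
$E{\left(W \right)} = W \left(-5 + W\right)$
$r = - \frac{1}{3}$ ($r = \frac{1}{-3} = - \frac{1}{3} \approx -0.33333$)
$P{\left(V,t \right)} = \frac{i \sqrt{39}}{3}$ ($P{\left(V,t \right)} = \sqrt{4 \left(-5 + 4\right) - \frac{1}{3}} = \sqrt{4 \left(-1\right) - \frac{1}{3}} = \sqrt{-4 - \frac{1}{3}} = \sqrt{- \frac{13}{3}} = \frac{i \sqrt{39}}{3}$)
$S{\left(P{\left(-2,4 \right)},0 \right)} \left(-61\right) + 121 = \left(\frac{i \sqrt{39}}{3} + 0\right) \left(-61\right) + 121 = \frac{i \sqrt{39}}{3} \left(-61\right) + 121 = - \frac{61 i \sqrt{39}}{3} + 121 = 121 - \frac{61 i \sqrt{39}}{3}$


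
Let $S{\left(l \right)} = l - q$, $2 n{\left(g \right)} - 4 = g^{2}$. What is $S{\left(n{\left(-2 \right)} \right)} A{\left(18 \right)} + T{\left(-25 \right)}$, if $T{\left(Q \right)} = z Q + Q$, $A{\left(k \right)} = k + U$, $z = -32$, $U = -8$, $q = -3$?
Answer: $845$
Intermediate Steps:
$n{\left(g \right)} = 2 + \frac{g^{2}}{2}$
$A{\left(k \right)} = -8 + k$ ($A{\left(k \right)} = k - 8 = -8 + k$)
$T{\left(Q \right)} = - 31 Q$ ($T{\left(Q \right)} = - 32 Q + Q = - 31 Q$)
$S{\left(l \right)} = 3 + l$ ($S{\left(l \right)} = l - -3 = l + 3 = 3 + l$)
$S{\left(n{\left(-2 \right)} \right)} A{\left(18 \right)} + T{\left(-25 \right)} = \left(3 + \left(2 + \frac{\left(-2\right)^{2}}{2}\right)\right) \left(-8 + 18\right) - -775 = \left(3 + \left(2 + \frac{1}{2} \cdot 4\right)\right) 10 + 775 = \left(3 + \left(2 + 2\right)\right) 10 + 775 = \left(3 + 4\right) 10 + 775 = 7 \cdot 10 + 775 = 70 + 775 = 845$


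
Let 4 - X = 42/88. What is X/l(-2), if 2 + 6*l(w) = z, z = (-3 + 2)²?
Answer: -465/22 ≈ -21.136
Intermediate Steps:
X = 155/44 (X = 4 - 42/88 = 4 - 1*21/44 = 4 - 21/44 = 155/44 ≈ 3.5227)
z = 1 (z = (-1)² = 1)
l(w) = -⅙ (l(w) = -⅓ + (⅙)*1 = -⅓ + ⅙ = -⅙)
X/l(-2) = (155/44)/(-⅙) = -6*155/44 = -465/22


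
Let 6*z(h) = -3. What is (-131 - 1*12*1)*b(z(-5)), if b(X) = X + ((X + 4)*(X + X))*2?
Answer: 2145/2 ≈ 1072.5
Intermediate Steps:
z(h) = -½ (z(h) = (⅙)*(-3) = -½)
b(X) = X + 4*X*(4 + X) (b(X) = X + ((4 + X)*(2*X))*2 = X + (2*X*(4 + X))*2 = X + 4*X*(4 + X))
(-131 - 1*12*1)*b(z(-5)) = (-131 - 1*12*1)*(-(17 + 4*(-½))/2) = (-131 - 12*1)*(-(17 - 2)/2) = (-131 - 12)*(-½*15) = -143*(-15/2) = 2145/2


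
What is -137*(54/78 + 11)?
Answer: -20824/13 ≈ -1601.8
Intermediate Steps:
-137*(54/78 + 11) = -137*(54*(1/78) + 11) = -137*(9/13 + 11) = -137*152/13 = -20824/13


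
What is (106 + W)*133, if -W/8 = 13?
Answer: 266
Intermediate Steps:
W = -104 (W = -8*13 = -104)
(106 + W)*133 = (106 - 104)*133 = 2*133 = 266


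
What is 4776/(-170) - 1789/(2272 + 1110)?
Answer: -8228281/287470 ≈ -28.623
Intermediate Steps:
4776/(-170) - 1789/(2272 + 1110) = 4776*(-1/170) - 1789/3382 = -2388/85 - 1789*1/3382 = -2388/85 - 1789/3382 = -8228281/287470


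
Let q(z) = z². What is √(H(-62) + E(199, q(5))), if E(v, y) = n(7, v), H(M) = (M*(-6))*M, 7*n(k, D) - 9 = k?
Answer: 2*I*√282506/7 ≈ 151.86*I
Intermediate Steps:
n(k, D) = 9/7 + k/7
H(M) = -6*M² (H(M) = (-6*M)*M = -6*M²)
E(v, y) = 16/7 (E(v, y) = 9/7 + (⅐)*7 = 9/7 + 1 = 16/7)
√(H(-62) + E(199, q(5))) = √(-6*(-62)² + 16/7) = √(-6*3844 + 16/7) = √(-23064 + 16/7) = √(-161432/7) = 2*I*√282506/7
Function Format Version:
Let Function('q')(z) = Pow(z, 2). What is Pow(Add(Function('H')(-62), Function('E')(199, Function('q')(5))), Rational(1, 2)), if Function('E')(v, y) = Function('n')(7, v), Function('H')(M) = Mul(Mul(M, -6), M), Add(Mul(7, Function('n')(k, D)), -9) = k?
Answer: Mul(Rational(2, 7), I, Pow(282506, Rational(1, 2))) ≈ Mul(151.86, I)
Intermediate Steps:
Function('n')(k, D) = Add(Rational(9, 7), Mul(Rational(1, 7), k))
Function('H')(M) = Mul(-6, Pow(M, 2)) (Function('H')(M) = Mul(Mul(-6, M), M) = Mul(-6, Pow(M, 2)))
Function('E')(v, y) = Rational(16, 7) (Function('E')(v, y) = Add(Rational(9, 7), Mul(Rational(1, 7), 7)) = Add(Rational(9, 7), 1) = Rational(16, 7))
Pow(Add(Function('H')(-62), Function('E')(199, Function('q')(5))), Rational(1, 2)) = Pow(Add(Mul(-6, Pow(-62, 2)), Rational(16, 7)), Rational(1, 2)) = Pow(Add(Mul(-6, 3844), Rational(16, 7)), Rational(1, 2)) = Pow(Add(-23064, Rational(16, 7)), Rational(1, 2)) = Pow(Rational(-161432, 7), Rational(1, 2)) = Mul(Rational(2, 7), I, Pow(282506, Rational(1, 2)))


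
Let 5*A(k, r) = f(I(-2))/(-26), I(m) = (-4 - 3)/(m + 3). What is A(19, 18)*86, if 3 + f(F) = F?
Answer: 86/13 ≈ 6.6154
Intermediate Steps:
I(m) = -7/(3 + m)
f(F) = -3 + F
A(k, r) = 1/13 (A(k, r) = ((-3 - 7/(3 - 2))/(-26))/5 = ((-3 - 7/1)*(-1/26))/5 = ((-3 - 7*1)*(-1/26))/5 = ((-3 - 7)*(-1/26))/5 = (-10*(-1/26))/5 = (⅕)*(5/13) = 1/13)
A(19, 18)*86 = (1/13)*86 = 86/13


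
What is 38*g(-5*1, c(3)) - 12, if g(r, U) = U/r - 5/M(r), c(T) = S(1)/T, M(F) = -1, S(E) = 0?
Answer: 178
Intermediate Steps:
c(T) = 0 (c(T) = 0/T = 0)
g(r, U) = 5 + U/r (g(r, U) = U/r - 5/(-1) = U/r - 5*(-1) = U/r + 5 = 5 + U/r)
38*g(-5*1, c(3)) - 12 = 38*(5 + 0/((-5*1))) - 12 = 38*(5 + 0/(-5)) - 12 = 38*(5 + 0*(-⅕)) - 12 = 38*(5 + 0) - 12 = 38*5 - 12 = 190 - 12 = 178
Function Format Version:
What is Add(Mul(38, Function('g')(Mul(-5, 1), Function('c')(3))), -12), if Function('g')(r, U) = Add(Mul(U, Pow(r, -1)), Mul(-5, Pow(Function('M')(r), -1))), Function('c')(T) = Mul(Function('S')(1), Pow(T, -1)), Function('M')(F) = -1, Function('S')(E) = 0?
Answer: 178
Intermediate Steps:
Function('c')(T) = 0 (Function('c')(T) = Mul(0, Pow(T, -1)) = 0)
Function('g')(r, U) = Add(5, Mul(U, Pow(r, -1))) (Function('g')(r, U) = Add(Mul(U, Pow(r, -1)), Mul(-5, Pow(-1, -1))) = Add(Mul(U, Pow(r, -1)), Mul(-5, -1)) = Add(Mul(U, Pow(r, -1)), 5) = Add(5, Mul(U, Pow(r, -1))))
Add(Mul(38, Function('g')(Mul(-5, 1), Function('c')(3))), -12) = Add(Mul(38, Add(5, Mul(0, Pow(Mul(-5, 1), -1)))), -12) = Add(Mul(38, Add(5, Mul(0, Pow(-5, -1)))), -12) = Add(Mul(38, Add(5, Mul(0, Rational(-1, 5)))), -12) = Add(Mul(38, Add(5, 0)), -12) = Add(Mul(38, 5), -12) = Add(190, -12) = 178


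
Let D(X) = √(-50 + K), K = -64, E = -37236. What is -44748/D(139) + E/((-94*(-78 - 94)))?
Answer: -9309/4042 + 7458*I*√114/19 ≈ -2.3031 + 4191.0*I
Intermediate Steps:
D(X) = I*√114 (D(X) = √(-50 - 64) = √(-114) = I*√114)
-44748/D(139) + E/((-94*(-78 - 94))) = -44748*(-I*√114/114) - 37236*(-1/(94*(-78 - 94))) = -(-7458)*I*√114/19 - 37236/((-94*(-172))) = 7458*I*√114/19 - 37236/16168 = 7458*I*√114/19 - 37236*1/16168 = 7458*I*√114/19 - 9309/4042 = -9309/4042 + 7458*I*√114/19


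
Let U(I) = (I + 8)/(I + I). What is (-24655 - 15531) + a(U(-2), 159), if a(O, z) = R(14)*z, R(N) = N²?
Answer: -9022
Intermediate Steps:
U(I) = (8 + I)/(2*I) (U(I) = (8 + I)/((2*I)) = (8 + I)*(1/(2*I)) = (8 + I)/(2*I))
a(O, z) = 196*z (a(O, z) = 14²*z = 196*z)
(-24655 - 15531) + a(U(-2), 159) = (-24655 - 15531) + 196*159 = -40186 + 31164 = -9022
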